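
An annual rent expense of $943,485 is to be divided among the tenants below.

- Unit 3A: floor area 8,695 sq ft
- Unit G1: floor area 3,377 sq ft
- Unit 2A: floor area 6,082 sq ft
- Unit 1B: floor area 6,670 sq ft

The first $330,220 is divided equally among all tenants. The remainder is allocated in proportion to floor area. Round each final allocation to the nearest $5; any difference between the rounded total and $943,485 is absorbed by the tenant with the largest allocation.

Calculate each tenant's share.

First tranche $330,220 split equally: $82,555 each.
Remainder $613,265 by floor area (total 24,824): Unit 3A 214,805.80 → $214,805; Unit G1 83,427.16 → $83,425; Unit 2A 150,252.89 → $150,255; Unit 1B 164,779.15 → $164,780.
Totals: Unit 3A $82,555 + $214,805 = $297,360; Unit G1 $82,555 + $83,425 = $165,980; Unit 2A $82,555 + $150,255 = $232,810; Unit 1B $82,555 + $164,780 = $247,335.

Unit 3A: $297,360; Unit G1: $165,980; Unit 2A: $232,810; Unit 1B: $247,335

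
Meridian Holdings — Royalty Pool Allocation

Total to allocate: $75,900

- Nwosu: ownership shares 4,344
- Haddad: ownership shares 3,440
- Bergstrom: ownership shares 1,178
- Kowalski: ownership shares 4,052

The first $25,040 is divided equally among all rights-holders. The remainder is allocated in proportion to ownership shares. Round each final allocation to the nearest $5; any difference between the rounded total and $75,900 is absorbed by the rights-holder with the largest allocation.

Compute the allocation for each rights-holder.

First tranche $25,040 split equally: $6,260 each.
Remainder $50,860 by ownership shares (total 13,014): Nwosu 16,976.78 → $16,975; Haddad 13,443.86 → $13,445; Bergstrom 4,603.74 → $4,605; Kowalski 15,835.62 → $15,835.
Totals: Nwosu $6,260 + $16,975 = $23,235; Haddad $6,260 + $13,445 = $19,705; Bergstrom $6,260 + $4,605 = $10,865; Kowalski $6,260 + $15,835 = $22,095.

Nwosu: $23,235; Haddad: $19,705; Bergstrom: $10,865; Kowalski: $22,095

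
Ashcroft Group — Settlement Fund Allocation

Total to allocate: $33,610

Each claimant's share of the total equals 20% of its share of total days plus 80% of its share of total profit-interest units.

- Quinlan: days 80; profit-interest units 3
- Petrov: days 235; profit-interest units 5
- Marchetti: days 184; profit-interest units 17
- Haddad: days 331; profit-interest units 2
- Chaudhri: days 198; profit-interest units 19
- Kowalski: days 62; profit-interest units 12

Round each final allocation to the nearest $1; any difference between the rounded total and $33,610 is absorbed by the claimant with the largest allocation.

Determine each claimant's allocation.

Quinlan: $1,884 | Petrov: $3,767 | Marchetti: $9,016 | Haddad: $2,968 | Chaudhri: $10,030 | Kowalski: $5,945

Totals — days 1,090, profit-interest units 58.
Combined weights (20% days + 80% profit-interest units): Quinlan 0.0561; Petrov 0.1121; Marchetti 0.2682; Haddad 0.0883; Chaudhri 0.2984; Kowalski 0.1769.
Pro-rata amounts: Quinlan 1,884.12; Petrov 3,767.17; Marchetti 9,015.69; Haddad 2,968.44; Chaudhri 10,029.20; Kowalski 5,945.39.
At nearest $1: Quinlan $1,884; Petrov $3,767; Marchetti $9,016; Haddad $2,968; Chaudhri $10,029; Kowalski $5,945. Sum = $33,609.
Difference $33,610 − $33,609 = +$1 applied to largest allocation (Chaudhri): Chaudhri becomes $10,030.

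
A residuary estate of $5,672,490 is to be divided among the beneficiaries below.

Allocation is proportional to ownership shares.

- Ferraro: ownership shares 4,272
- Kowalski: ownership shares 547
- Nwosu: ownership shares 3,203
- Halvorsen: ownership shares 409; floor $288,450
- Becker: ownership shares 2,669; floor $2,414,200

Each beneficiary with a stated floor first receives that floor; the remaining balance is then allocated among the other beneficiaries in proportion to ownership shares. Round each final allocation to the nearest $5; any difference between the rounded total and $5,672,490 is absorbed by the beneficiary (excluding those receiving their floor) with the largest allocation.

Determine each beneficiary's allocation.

Fund the minimums — Halvorsen $288,450; Becker $2,414,200. Remaining pool $2,969,840.
Remaining pool split over remaining ownership shares 8,022: Ferraro 1,581,545.31 → $1,581,545; Kowalski 202,505.92 → $202,505; Nwosu 1,185,788.77 → $1,185,790.

Ferraro: $1,581,545 | Kowalski: $202,505 | Nwosu: $1,185,790 | Halvorsen: $288,450 | Becker: $2,414,200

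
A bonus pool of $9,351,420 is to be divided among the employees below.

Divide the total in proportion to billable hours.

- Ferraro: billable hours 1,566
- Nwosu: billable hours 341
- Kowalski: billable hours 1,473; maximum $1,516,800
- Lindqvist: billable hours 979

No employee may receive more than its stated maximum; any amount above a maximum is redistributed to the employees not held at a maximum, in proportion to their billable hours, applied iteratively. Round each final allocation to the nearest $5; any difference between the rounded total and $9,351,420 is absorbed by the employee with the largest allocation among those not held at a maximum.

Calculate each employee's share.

Ferraro: $4,251,220 · Nwosu: $925,710 · Kowalski: $1,516,800 · Lindqvist: $2,657,690

Sum of billable hours: 4,359.
Unconstrained shares: Ferraro 3,359,560.39; Nwosu 731,551.78; Kowalski 3,160,046.26; Lindqvist 2,100,261.57.
Capped: Kowalski ($1,516,800); residual $7,834,620 reallocated over remaining billable hours 2,886.
Redistributed shares: Ferraro 4,251,217.92 → $4,251,220; Nwosu 925,712.20 → $925,710; Lindqvist 2,657,689.88 → $2,657,690.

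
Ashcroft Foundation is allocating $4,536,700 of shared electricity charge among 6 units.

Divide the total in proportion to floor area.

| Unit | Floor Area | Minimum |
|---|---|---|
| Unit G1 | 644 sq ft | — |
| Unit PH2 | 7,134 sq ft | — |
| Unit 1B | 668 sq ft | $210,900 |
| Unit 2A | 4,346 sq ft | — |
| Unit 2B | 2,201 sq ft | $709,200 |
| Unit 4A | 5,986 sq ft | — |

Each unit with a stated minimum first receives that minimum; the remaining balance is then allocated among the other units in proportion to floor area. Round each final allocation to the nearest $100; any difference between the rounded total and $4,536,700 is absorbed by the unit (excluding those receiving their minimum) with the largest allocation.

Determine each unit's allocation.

Unit G1: $128,600 | Unit PH2: $1,424,700 | Unit 1B: $210,900 | Unit 2A: $867,900 | Unit 2B: $709,200 | Unit 4A: $1,195,400

Minimums first: Unit 1B $210,900; Unit 2B $709,200. Balance $3,616,600.
Balance split over remaining floor area 18,110: Unit G1 128,607.97 → $128,600; Unit PH2 1,424,672.80 → $1,424,700; Unit 2A 867,904.12 → $867,900; Unit 4A 1,195,415.11 → $1,195,400.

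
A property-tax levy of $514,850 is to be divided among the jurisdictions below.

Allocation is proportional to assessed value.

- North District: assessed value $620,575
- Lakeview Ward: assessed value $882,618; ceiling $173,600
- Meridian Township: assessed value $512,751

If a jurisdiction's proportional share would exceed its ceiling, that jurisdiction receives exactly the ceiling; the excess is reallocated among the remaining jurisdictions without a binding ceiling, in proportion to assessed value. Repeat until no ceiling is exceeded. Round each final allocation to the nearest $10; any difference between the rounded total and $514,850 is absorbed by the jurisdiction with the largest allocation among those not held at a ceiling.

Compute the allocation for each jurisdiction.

North District: $186,860 | Lakeview Ward: $173,600 | Meridian Township: $154,390

Total assessed value = 2,015,944.
Pro-rata shares before constraints: North District 158,488.05; Lakeview Ward 225,410.96; Meridian Township 130,950.98.
Held at cap: Lakeview Ward ($173,600); balance $341,250 reallocated over remaining assessed value 1,133,326.
Shares after redistribution: North District 186,858.17 → $186,860; Meridian Township 154,391.83 → $154,390.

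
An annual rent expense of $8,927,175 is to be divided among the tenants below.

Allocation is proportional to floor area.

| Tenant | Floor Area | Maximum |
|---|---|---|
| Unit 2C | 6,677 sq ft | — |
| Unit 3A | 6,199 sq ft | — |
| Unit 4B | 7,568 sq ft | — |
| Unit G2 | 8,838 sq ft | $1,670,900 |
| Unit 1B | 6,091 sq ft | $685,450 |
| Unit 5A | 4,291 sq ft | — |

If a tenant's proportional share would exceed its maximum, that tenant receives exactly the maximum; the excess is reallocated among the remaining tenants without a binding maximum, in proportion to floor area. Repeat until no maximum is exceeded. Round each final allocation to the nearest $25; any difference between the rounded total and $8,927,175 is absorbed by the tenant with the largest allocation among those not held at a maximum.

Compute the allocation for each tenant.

Combined floor area = 39,664.
Proportional shares (ignoring caps): Unit 2C 1,502,792.14; Unit 3A 1,395,208.70; Unit 4B 1,703,329.48; Unit G2 1,989,168.33; Unit 1B 1,370,901.14; Unit 5A 965,775.21.
Cap binds for Unit G2 ($1,670,900), Unit 1B ($685,450); remaining pool $6,570,825 reallocated over remaining floor area 24,735.
Remaining shares: Unit 2C 1,773,737.56 → $1,773,750; Unit 3A 1,646,757.40 → $1,646,750; Unit 4B 2,010,430.71 → $2,010,425; Unit 5A 1,139,899.34 → $1,139,900.

Unit 2C: $1,773,750 | Unit 3A: $1,646,750 | Unit 4B: $2,010,425 | Unit G2: $1,670,900 | Unit 1B: $685,450 | Unit 5A: $1,139,900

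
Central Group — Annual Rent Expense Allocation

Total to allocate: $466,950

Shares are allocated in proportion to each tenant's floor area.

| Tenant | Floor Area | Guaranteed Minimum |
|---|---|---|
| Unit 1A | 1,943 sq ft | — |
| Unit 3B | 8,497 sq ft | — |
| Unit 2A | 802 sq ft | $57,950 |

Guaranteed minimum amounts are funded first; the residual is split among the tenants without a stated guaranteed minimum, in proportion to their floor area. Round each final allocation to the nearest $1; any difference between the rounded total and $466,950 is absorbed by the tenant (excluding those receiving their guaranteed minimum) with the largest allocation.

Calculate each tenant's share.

Minimums first: Unit 2A $57,950. Balance $409,000.
Balance split over remaining floor area 10,440: Unit 1A 76,119.44 → $76,119; Unit 3B 332,880.56 → $332,881.

Unit 1A: $76,119; Unit 3B: $332,881; Unit 2A: $57,950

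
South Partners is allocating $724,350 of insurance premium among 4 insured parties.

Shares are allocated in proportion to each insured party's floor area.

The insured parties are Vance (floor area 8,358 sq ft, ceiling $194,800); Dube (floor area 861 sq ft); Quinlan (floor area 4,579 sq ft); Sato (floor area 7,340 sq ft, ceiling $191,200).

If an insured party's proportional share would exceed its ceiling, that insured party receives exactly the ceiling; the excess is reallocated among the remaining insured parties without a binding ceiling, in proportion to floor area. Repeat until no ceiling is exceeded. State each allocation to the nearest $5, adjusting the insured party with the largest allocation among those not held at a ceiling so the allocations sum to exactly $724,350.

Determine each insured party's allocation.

Vance: $194,800; Dube: $53,550; Quinlan: $284,800; Sato: $191,200

Total floor area = 21,138.
Unconstrained shares: Vance 286,409.18; Dube 29,504.46; Quinlan 156,911.66; Sato 251,524.69.
Held at cap: Vance ($194,800), Sato ($191,200); remaining pool $338,350 reallocated over remaining floor area 5,440.
Remaining shares: Dube 53,551.35 → $53,550; Quinlan 284,798.65 → $284,800.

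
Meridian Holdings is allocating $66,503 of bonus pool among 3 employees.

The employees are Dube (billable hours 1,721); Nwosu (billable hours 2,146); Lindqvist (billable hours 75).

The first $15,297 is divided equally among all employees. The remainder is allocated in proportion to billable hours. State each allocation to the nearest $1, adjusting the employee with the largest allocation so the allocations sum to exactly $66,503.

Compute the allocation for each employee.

Equal tier: $15,297 ÷ 3 = $5,099 apiece.
Remainder $51,206 by billable hours (total 3,942): Dube 22,355.54 → $22,356; Nwosu 27,876.22 → $27,876; Lindqvist 974.24 → $974.
Totals: Dube $5,099 + $22,356 = $27,455; Nwosu $5,099 + $27,876 = $32,975; Lindqvist $5,099 + $974 = $6,073.

Dube: $27,455; Nwosu: $32,975; Lindqvist: $6,073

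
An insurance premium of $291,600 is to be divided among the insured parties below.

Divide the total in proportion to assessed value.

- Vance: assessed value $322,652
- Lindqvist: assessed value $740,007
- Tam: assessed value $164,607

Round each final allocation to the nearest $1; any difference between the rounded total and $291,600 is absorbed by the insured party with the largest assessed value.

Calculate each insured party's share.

Vance: $76,663 | Lindqvist: $175,826 | Tam: $39,111

Assessed value total: 1,227,266.
Raw shares: Vance 322,652/1,227,266 × $291,600 = 76,662.54; Lindqvist 740,007/1,227,266 × $291,600 = 175,826.63; Tam 164,607/1,227,266 × $291,600 = 39,110.84.
Rounded to nearest $1: Vance $76,663; Lindqvist $175,827; Tam $39,111. Sum = $291,601.
Difference $291,600 − $291,601 = −$1 applied to largest assessed value (Lindqvist): Lindqvist becomes $175,826.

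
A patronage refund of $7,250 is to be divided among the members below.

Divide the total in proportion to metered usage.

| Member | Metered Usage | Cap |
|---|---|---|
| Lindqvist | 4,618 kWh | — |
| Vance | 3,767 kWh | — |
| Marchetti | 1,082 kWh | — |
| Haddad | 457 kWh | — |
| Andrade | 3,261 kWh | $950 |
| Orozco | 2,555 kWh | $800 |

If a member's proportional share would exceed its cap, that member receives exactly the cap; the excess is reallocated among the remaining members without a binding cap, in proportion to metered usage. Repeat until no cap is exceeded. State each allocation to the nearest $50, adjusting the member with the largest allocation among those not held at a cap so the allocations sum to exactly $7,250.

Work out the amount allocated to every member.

Metered usage total: 15,740.
Unconstrained shares: Lindqvist 2,127.10; Vance 1,735.12; Marchetti 498.38; Haddad 210.50; Andrade 1,502.05; Orozco 1,176.86.
Capped: Andrade ($950), Orozco ($800); balance $5,500 reallocated over remaining metered usage 9,924.
Redistributed shares: Lindqvist 2,559.35 → $2,550; Vance 2,087.72 → $2,100; Marchetti 599.66 → $600; Haddad 253.27 → $250.

Lindqvist: $2,550 · Vance: $2,100 · Marchetti: $600 · Haddad: $250 · Andrade: $950 · Orozco: $800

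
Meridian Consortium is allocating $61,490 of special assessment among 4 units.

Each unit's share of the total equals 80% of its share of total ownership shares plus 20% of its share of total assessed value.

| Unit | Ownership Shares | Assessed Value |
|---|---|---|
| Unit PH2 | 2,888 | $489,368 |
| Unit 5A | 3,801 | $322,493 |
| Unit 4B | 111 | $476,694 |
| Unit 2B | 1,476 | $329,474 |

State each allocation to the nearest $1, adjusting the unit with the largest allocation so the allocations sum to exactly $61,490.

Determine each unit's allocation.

Unit PH2: $20,886; Unit 5A: $25,044; Unit 4B: $4,283; Unit 2B: $11,277

Totals — ownership shares 8,276, assessed value 1,618,029.
Combined weights (80% ownership shares + 20% assessed value): Unit PH2 0.3397; Unit 5A 0.4073; Unit 4B 0.0697; Unit 2B 0.1834.
Proportional shares: Unit PH2 20,885.58; Unit 5A 25,044.04; Unit 4B 4,282.94; Unit 2B 11,277.45.
At nearest $1: Unit PH2 $20,886; Unit 5A $25,044; Unit 4B $4,283; Unit 2B $11,277. Sum = $61,490.
No rounding difference to absorb.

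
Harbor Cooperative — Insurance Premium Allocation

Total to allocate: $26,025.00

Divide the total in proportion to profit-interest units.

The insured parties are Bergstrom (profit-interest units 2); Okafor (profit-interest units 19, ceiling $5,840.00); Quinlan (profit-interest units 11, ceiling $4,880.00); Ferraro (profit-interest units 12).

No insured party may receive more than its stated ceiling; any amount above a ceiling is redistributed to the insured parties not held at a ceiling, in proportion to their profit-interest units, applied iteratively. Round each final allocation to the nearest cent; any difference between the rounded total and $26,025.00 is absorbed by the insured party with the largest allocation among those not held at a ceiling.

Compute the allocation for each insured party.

Bergstrom: $2,186.43 · Okafor: $5,840.00 · Quinlan: $4,880.00 · Ferraro: $13,118.57

Sum of profit-interest units: 44.
Unconstrained shares: Bergstrom 1,182.9545; Okafor 11,238.0682; Quinlan 6,506.2500; Ferraro 7,097.7273.
Capped: Okafor ($5,840.00), Quinlan ($4,880.00); balance $15,305.00 reallocated over remaining profit-interest units 14.
Shares after redistribution: Bergstrom 2,186.4286 → $2,186.43; Ferraro 13,118.5714 → $13,118.57.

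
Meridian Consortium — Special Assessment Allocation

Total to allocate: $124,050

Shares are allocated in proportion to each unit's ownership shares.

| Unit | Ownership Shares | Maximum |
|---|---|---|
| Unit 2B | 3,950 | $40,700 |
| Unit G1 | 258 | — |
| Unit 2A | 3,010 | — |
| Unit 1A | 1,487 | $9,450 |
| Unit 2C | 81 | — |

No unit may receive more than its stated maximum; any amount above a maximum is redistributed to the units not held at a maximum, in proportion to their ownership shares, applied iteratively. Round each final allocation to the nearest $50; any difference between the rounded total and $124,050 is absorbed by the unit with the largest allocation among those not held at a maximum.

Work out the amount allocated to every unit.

Ownership shares total: 8,786.
Proportional shares (ignoring caps): Unit 2B 55,770.26; Unit G1 3,642.72; Unit 2A 42,498.35; Unit 1A 20,995.03; Unit 2C 1,143.64.
Cap binds for Unit 2B ($40,700), Unit 1A ($9,450); residual $73,900 reallocated over remaining ownership shares 3,349.
Shares after redistribution: Unit G1 5,693.10 → $5,700; Unit 2A 66,419.53 → $66,400; Unit 2C 1,787.37 → $1,800.

Unit 2B: $40,700; Unit G1: $5,700; Unit 2A: $66,400; Unit 1A: $9,450; Unit 2C: $1,800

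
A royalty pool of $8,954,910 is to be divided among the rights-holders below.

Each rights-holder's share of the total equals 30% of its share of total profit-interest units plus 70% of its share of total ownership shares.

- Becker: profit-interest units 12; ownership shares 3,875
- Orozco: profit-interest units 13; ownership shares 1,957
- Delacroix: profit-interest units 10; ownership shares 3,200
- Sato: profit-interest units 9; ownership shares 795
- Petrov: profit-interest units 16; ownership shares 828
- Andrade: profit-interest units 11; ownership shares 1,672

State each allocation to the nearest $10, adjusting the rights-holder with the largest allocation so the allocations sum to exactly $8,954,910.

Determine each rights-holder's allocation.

Profit-interest units total 71; ownership shares total 12,327.
Combined weights (30% profit-interest units + 70% ownership shares): Becker 0.2707; Orozco 0.1661; Delacroix 0.2240; Sato 0.0832; Petrov 0.1146; Andrade 0.1414.
Pro-rata amounts: Becker 2,424,538.78; Orozco 1,487,048.93; Delacroix 2,005,617.36; Sato 744,806.49; Petrov 1,026,450.95; Andrade 1,266,447.49.
Rounded to nearest $10: Becker $2,424,540; Orozco $1,487,050; Delacroix $2,005,620; Sato $744,810; Petrov $1,026,450; Andrade $1,266,450. Sum = $8,954,920.
Difference $8,954,910 − $8,954,920 = −$10 applied to largest allocation (Becker): Becker becomes $2,424,530.

Becker: $2,424,530; Orozco: $1,487,050; Delacroix: $2,005,620; Sato: $744,810; Petrov: $1,026,450; Andrade: $1,266,450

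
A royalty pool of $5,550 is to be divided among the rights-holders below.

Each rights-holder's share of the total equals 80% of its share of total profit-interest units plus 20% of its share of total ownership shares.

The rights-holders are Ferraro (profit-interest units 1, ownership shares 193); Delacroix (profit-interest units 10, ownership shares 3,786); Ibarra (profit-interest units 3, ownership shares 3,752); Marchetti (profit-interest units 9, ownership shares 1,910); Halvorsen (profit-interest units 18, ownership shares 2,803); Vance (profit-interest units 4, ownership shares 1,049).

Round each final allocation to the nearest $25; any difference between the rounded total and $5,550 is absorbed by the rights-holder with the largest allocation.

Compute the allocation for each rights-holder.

Profit-interest units total 45; ownership shares total 13,493.
Blended shares (80% profit-interest units + 20% ownership shares): Ferraro 0.0206; Delacroix 0.2339; Ibarra 0.1089; Marchetti 0.1883; Halvorsen 0.3615; Vance 0.0867.
Pro-rata amounts: Ferraro 114.54; Delacroix 1,298.12; Ibarra 604.66; Marchetti 1,045.13; Halvorsen 2,006.59; Vance 480.96.
After rounding ($25): Ferraro $125; Delacroix $1,300; Ibarra $600; Marchetti $1,050; Halvorsen $2,000; Vance $475. Sum = $5,550.
Rounded total matches; no reconciliation needed.

Ferraro: $125 | Delacroix: $1,300 | Ibarra: $600 | Marchetti: $1,050 | Halvorsen: $2,000 | Vance: $475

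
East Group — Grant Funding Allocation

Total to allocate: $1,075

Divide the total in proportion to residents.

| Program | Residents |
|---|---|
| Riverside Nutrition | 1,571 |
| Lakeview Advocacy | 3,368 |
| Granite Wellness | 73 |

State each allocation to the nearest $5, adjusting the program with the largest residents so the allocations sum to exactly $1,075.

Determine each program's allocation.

Riverside Nutrition: $335; Lakeview Advocacy: $725; Granite Wellness: $15

Residents total: 5,012.
Raw shares: Riverside Nutrition 1,571/5,012 × $1,075 = 336.96; Lakeview Advocacy 3,368/5,012 × $1,075 = 722.39; Granite Wellness 73/5,012 × $1,075 = 15.66.
After rounding ($5): Riverside Nutrition $335; Lakeview Advocacy $720; Granite Wellness $15. Sum = $1,070.
Difference $1,075 − $1,070 = +$5 applied to largest residents (Lakeview Advocacy): Lakeview Advocacy becomes $725.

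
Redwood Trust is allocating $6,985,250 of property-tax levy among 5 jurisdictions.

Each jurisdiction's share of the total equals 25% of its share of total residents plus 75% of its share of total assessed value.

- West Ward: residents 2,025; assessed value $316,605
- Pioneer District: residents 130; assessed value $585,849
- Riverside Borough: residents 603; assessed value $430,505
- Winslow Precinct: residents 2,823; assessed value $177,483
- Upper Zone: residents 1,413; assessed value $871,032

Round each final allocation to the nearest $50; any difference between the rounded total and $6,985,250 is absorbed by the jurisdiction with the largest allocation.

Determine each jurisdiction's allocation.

West Ward: $1,202,100 | Pioneer District: $1,321,250 | Riverside Borough: $1,097,600 | Winslow Precinct: $1,095,300 | Upper Zone: $2,269,000

Totals — residents 6,994, assessed value 2,381,474.
Composite weights (25% residents + 75% assessed value): West Ward 0.1721; Pioneer District 0.1891; Riverside Borough 0.1571; Winslow Precinct 0.1568; Upper Zone 0.3248.
Unrounded shares: West Ward 1,202,107.06; Pioneer District 1,321,252.04; Riverside Borough 1,097,617.21; Winslow Precinct 1,095,306.90; Upper Zone 2,268,966.79.
At nearest $50: West Ward $1,202,100; Pioneer District $1,321,250; Riverside Borough $1,097,600; Winslow Precinct $1,095,300; Upper Zone $2,268,950. Sum = $6,985,200.
Difference $6,985,250 − $6,985,200 = +$50 applied to largest allocation (Upper Zone): Upper Zone becomes $2,269,000.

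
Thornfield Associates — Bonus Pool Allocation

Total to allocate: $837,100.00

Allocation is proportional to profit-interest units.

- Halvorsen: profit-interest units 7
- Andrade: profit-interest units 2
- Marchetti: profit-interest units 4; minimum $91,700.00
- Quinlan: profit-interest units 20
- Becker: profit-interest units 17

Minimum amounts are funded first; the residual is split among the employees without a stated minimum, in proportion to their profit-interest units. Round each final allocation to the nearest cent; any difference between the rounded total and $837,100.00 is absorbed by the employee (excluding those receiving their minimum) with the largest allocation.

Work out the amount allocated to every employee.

Halvorsen: $113,430.43 | Andrade: $32,408.70 | Marchetti: $91,700.00 | Quinlan: $324,086.96 | Becker: $275,473.91

Fund the minimums — Marchetti $91,700.00. Residual $745,400.00.
Residual split over remaining profit-interest units 46: Halvorsen 113,430.4348 → $113,430.43; Andrade 32,408.6957 → $32,408.70; Quinlan 324,086.9565 → $324,086.96; Becker 275,473.9130 → $275,473.91.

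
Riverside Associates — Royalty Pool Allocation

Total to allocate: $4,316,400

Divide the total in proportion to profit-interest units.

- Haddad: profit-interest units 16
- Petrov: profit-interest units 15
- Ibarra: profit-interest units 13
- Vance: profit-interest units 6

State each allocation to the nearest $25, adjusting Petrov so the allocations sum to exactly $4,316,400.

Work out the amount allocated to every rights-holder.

Haddad: $1,381,250 | Petrov: $1,294,900 | Ibarra: $1,122,275 | Vance: $517,975

Profit-interest units total: 50.
Pro-rata amounts: Haddad 16/50 × $4,316,400 = 1,381,248.00; Petrov 15/50 × $4,316,400 = 1,294,920.00; Ibarra 13/50 × $4,316,400 = 1,122,264.00; Vance 6/50 × $4,316,400 = 517,968.00.
At nearest $25: Haddad $1,381,250; Petrov $1,294,925; Ibarra $1,122,275; Vance $517,975. Sum = $4,316,425.
Difference $4,316,400 − $4,316,425 = −$25 applied to Petrov: Petrov becomes $1,294,900.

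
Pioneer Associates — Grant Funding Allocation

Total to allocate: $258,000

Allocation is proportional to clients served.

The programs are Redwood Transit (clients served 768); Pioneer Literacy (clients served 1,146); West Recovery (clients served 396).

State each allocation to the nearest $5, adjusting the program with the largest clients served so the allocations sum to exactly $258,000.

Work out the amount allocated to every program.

Sum of clients served: 768 + 1,146 + 396 = 2,310.
Raw shares: Redwood Transit 85,776.62; Pioneer Literacy 127,994.81; West Recovery 44,228.57.
At nearest $5: Redwood Transit $85,775; Pioneer Literacy $127,995; West Recovery $44,230. Sum = $258,000.
Rounded total matches; no reconciliation needed.

Redwood Transit: $85,775 · Pioneer Literacy: $127,995 · West Recovery: $44,230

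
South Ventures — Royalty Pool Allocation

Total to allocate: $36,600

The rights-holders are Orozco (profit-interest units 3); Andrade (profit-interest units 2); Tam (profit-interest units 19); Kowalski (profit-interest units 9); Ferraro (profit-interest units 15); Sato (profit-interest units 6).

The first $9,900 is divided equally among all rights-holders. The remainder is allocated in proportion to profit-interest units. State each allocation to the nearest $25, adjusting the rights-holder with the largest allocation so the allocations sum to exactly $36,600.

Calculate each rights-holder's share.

Orozco: $3,125 | Andrade: $2,650 | Tam: $11,025 | Kowalski: $6,100 | Ferraro: $9,075 | Sato: $4,625

$9,900 shared equally gives $1,650 per rights-holder.
Remainder $26,700 by profit-interest units (total 54): Orozco 1,483.33 → $1,475; Andrade 988.89 → $1,000; Tam 9,394.44 → $9,400; Kowalski 4,450.00 → $4,450; Ferraro 7,416.67 → $7,425; Sato 2,966.67 → $2,975.
Rounding difference −$25 on remainder applied to Tam.
Totals: Orozco $1,650 + $1,475 = $3,125; Andrade $1,650 + $1,000 = $2,650; Tam $1,650 + $9,375 = $11,025; Kowalski $1,650 + $4,450 = $6,100; Ferraro $1,650 + $7,425 = $9,075; Sato $1,650 + $2,975 = $4,625.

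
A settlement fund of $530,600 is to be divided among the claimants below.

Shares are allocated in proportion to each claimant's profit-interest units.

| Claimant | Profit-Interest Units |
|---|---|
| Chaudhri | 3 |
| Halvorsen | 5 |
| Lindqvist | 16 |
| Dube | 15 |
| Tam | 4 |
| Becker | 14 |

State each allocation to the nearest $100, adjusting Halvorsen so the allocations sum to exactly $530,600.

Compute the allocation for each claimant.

Combined profit-interest units = 57.
Pro-rata amounts: Chaudhri 3/57 × $530,600 = 27,926.32; Halvorsen 5/57 × $530,600 = 46,543.86; Lindqvist 16/57 × $530,600 = 148,940.35; Dube 15/57 × $530,600 = 139,631.58; Tam 4/57 × $530,600 = 37,235.09; Becker 14/57 × $530,600 = 130,322.81.
After rounding ($100): Chaudhri $27,900; Halvorsen $46,500; Lindqvist $148,900; Dube $139,600; Tam $37,200; Becker $130,300. Sum = $530,400.
Difference $530,600 − $530,400 = +$200 applied to Halvorsen: Halvorsen becomes $46,700.

Chaudhri: $27,900; Halvorsen: $46,700; Lindqvist: $148,900; Dube: $139,600; Tam: $37,200; Becker: $130,300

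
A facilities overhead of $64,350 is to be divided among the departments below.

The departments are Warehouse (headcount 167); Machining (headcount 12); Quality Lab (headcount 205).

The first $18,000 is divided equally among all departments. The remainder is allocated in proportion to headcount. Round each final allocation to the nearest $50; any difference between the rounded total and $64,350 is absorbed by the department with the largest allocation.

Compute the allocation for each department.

Equal tier: $18,000 ÷ 3 = $6,000 apiece.
Remainder $46,350 by headcount (total 384): Warehouse 20,157.42 → $20,150; Machining 1,448.44 → $1,450; Quality Lab 24,744.14 → $24,750.
Totals: Warehouse $6,000 + $20,150 = $26,150; Machining $6,000 + $1,450 = $7,450; Quality Lab $6,000 + $24,750 = $30,750.

Warehouse: $26,150 · Machining: $7,450 · Quality Lab: $30,750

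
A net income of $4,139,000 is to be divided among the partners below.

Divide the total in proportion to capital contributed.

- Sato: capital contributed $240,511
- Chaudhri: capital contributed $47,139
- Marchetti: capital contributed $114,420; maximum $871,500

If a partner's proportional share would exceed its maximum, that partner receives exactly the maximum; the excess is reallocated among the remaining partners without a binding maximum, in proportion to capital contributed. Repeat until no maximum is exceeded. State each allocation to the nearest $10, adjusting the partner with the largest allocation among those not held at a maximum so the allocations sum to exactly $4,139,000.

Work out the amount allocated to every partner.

Combined capital contributed = 402,070.
Pro-rata shares before constraints: Sato 2,475,874.92; Chaudhri 485,259.58; Marchetti 1,177,865.50.
Cap binds for Marchetti ($871,500); balance $3,267,500 reallocated over remaining capital contributed 287,650.
Shares after redistribution: Sato 2,732,034.39 → $2,732,030; Chaudhri 535,465.61 → $535,470.

Sato: $2,732,030; Chaudhri: $535,470; Marchetti: $871,500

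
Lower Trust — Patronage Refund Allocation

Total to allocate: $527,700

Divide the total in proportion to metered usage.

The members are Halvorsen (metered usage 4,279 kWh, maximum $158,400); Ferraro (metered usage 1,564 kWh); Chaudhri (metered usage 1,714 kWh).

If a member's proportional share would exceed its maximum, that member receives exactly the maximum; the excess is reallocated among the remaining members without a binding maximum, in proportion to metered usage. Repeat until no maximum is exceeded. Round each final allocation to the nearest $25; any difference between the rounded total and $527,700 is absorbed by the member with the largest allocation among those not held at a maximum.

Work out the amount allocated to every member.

Combined metered usage = 7,557.
Unconstrained shares: Halvorsen 298,799.56; Ferraro 109,213.02; Chaudhri 119,687.42.
Cap binds for Halvorsen ($158,400); remaining pool $369,300 reallocated over remaining metered usage 3,278.
Shares after redistribution: Ferraro 176,200.49 → $176,200; Chaudhri 193,099.51 → $193,100.

Halvorsen: $158,400 · Ferraro: $176,200 · Chaudhri: $193,100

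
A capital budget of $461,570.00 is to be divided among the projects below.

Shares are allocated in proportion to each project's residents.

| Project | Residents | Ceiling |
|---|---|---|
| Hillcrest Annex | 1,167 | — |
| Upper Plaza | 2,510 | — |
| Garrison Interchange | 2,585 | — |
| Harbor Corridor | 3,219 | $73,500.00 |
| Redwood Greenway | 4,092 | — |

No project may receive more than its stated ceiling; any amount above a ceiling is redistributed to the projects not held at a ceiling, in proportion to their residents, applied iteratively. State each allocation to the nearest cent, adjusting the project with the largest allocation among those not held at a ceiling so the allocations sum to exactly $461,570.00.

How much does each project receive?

Hillcrest Annex: $43,739.39 · Upper Plaza: $94,075.30 · Garrison Interchange: $96,886.32 · Harbor Corridor: $73,500.00 · Redwood Greenway: $153,368.99

Sum of residents: 13,573.
Pro-rata shares before constraints: Hillcrest Annex 39,685.5662; Upper Plaza 85,356.2735; Garrison Interchange 87,906.7597; Harbor Corridor 109,466.8703; Redwood Greenway 139,154.5303.
Cap binds for Harbor Corridor ($73,500.00); balance $388,070.00 reallocated over remaining residents 10,354.
Redistributed shares: Hillcrest Annex 43,739.3944 → $43,739.39; Upper Plaza 94,075.3042 → $94,075.30; Garrison Interchange 96,886.3193 → $96,886.32; Redwood Greenway 153,368.9820 → $153,368.98.
Rounding difference +$0.01 applied to Redwood Greenway → $153,368.99.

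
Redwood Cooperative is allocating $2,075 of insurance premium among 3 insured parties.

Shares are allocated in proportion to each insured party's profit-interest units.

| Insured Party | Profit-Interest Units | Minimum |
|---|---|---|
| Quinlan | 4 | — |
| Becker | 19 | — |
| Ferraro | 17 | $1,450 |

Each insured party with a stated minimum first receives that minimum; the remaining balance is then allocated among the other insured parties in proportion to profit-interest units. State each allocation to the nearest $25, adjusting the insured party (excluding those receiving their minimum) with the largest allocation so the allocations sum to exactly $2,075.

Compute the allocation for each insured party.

Quinlan: $100 · Becker: $525 · Ferraro: $1,450

Guaranteed amounts: Ferraro $1,450. Balance $625.
Balance split over remaining profit-interest units 23: Quinlan 108.70 → $100; Becker 516.30 → $525.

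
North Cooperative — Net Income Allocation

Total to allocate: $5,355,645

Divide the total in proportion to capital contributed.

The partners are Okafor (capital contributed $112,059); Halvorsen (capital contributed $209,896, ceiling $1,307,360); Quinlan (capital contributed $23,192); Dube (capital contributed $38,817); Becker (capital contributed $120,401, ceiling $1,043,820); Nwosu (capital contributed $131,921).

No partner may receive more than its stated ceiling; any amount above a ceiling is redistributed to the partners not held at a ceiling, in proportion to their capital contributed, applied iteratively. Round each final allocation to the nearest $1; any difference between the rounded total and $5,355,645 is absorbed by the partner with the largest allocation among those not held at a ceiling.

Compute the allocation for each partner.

Combined capital contributed = 636,286.
Unconstrained shares: Okafor 943,205.14; Halvorsen 1,766,703.12; Quinlan 195,208.00; Dube 326,724.26; Becker 1,013,420.09; Nwosu 1,110,384.39.
Cap binds for Halvorsen ($1,307,360); balance $4,048,285 reallocated over remaining capital contributed 426,390.
Cap binds for Becker ($1,043,820); balance $3,004,465 reallocated over remaining capital contributed 305,989.
Redistributed shares: Okafor 1,100,292.31 → $1,100,292; Quinlan 227,719.14 → $227,719; Dube 381,138.92 → $381,139; Nwosu 1,295,314.63 → $1,295,315.

Okafor: $1,100,292; Halvorsen: $1,307,360; Quinlan: $227,719; Dube: $381,139; Becker: $1,043,820; Nwosu: $1,295,315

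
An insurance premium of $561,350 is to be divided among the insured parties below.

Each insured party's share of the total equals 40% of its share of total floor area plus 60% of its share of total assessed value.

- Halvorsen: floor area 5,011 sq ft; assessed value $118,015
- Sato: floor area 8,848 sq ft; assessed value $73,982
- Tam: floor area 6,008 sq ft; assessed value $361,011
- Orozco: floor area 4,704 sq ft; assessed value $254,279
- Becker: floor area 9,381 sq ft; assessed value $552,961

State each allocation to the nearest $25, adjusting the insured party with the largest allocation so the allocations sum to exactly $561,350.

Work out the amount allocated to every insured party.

Halvorsen: $62,350 · Sato: $76,825 · Tam: $129,125 · Orozco: $94,075 · Becker: $198,975

Totals — floor area 33,952, assessed value 1,360,248.
Combined weights (40% floor area + 60% assessed value): Halvorsen 0.1111; Sato 0.1369; Tam 0.2300; Orozco 0.1676; Becker 0.3544.
Unrounded shares: Halvorsen 62,361.63; Sato 76,834.47; Tam 129,123.30; Orozco 94,071.52; Becker 198,959.08.
Rounded to nearest $25: Halvorsen $62,350; Sato $76,825; Tam $129,125; Orozco $94,075; Becker $198,950. Sum = $561,325.
Difference $561,350 − $561,325 = +$25 applied to largest allocation (Becker): Becker becomes $198,975.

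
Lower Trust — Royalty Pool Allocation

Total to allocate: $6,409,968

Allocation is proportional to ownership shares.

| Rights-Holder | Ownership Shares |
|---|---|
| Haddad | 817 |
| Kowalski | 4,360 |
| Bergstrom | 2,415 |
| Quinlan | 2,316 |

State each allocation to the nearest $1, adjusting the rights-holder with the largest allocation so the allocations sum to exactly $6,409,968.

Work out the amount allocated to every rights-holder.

Haddad: $528,557 | Kowalski: $2,820,697 | Bergstrom: $1,562,381 | Quinlan: $1,498,333

Combined ownership shares = 9,908.
Proportional shares: Haddad 817/9,908 × $6,409,968 = 528,557.11; Kowalski 4,360/9,908 × $6,409,968 = 2,820,696.46; Bergstrom 2,415/9,908 × $6,409,968 = 1,562,381.18; Quinlan 2,316/9,908 × $6,409,968 = 1,498,333.25.
At nearest $1: Haddad $528,557; Kowalski $2,820,696; Bergstrom $1,562,381; Quinlan $1,498,333. Sum = $6,409,967.
Difference $6,409,968 − $6,409,967 = +$1 applied to largest allocation (Kowalski): Kowalski becomes $2,820,697.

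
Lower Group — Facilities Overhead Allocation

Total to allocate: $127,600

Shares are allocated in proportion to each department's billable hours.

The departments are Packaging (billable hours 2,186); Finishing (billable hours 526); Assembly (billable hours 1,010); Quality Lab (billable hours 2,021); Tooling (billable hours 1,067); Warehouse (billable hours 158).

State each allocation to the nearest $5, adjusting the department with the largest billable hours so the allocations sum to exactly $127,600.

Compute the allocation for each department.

Sum of billable hours: 2,186 + 526 + 1,010 + 2,021 + 1,067 + 158 = 6,968.
Unrounded shares: Packaging 40,030.65; Finishing 9,632.26; Assembly 18,495.41; Quality Lab 37,009.13; Tooling 19,539.21; Warehouse 2,893.34.
Rounded to nearest $5: Packaging $40,030; Finishing $9,630; Assembly $18,495; Quality Lab $37,010; Tooling $19,540; Warehouse $2,895. Sum = $127,600.
Rounded total matches; no reconciliation needed.

Packaging: $40,030 | Finishing: $9,630 | Assembly: $18,495 | Quality Lab: $37,010 | Tooling: $19,540 | Warehouse: $2,895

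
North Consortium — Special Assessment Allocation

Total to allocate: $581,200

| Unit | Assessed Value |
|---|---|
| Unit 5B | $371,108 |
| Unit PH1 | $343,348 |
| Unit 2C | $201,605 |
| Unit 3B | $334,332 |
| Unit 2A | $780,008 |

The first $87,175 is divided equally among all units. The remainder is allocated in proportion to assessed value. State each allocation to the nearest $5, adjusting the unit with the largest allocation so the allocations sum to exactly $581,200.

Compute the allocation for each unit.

Unit 5B: $107,730 | Unit PH1: $100,975 | Unit 2C: $66,490 | Unit 3B: $98,785 | Unit 2A: $207,220

$87,175 shared equally gives $17,435 per unit.
Remainder $494,025 by assessed value (total 2,030,401): Unit 5B 90,295.77 → $90,295; Unit PH1 83,541.38 → $83,540; Unit 2C 49,053.32 → $49,055; Unit 3B 81,347.66 → $81,350; Unit 2A 189,786.87 → $189,785.
Totals: Unit 5B $17,435 + $90,295 = $107,730; Unit PH1 $17,435 + $83,540 = $100,975; Unit 2C $17,435 + $49,055 = $66,490; Unit 3B $17,435 + $81,350 = $98,785; Unit 2A $17,435 + $189,785 = $207,220.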